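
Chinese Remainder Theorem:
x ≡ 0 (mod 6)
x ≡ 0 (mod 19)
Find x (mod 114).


M = 6*19 = 114
M1 = M/6 = 19, M2 = M/19 = 6
M1^(-1) mod 6 = 1, M2^(-1) mod 19 = 16
x = 0*19*1 + 0*6*16 = 0
0 mod 114 = 0
Check: 0 mod 6 = 0 ✓, 0 mod 19 = 0 ✓

x ≡ 0 (mod 114)


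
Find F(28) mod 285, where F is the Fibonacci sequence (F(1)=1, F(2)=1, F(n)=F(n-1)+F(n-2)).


F(k) mod 285 for k=1..28:
1, 1, 2, 3, 5, 8, 13, 21, 34, 55, 89, 144, 233, 92, 40, 132, 172, 19, 191, 210, 116, 41, 157, 198, 70, 268, 53, 36
F(28) mod 285 = 36


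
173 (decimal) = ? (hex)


173 (base 10) = 173 (decimal)
173 (decimal) = AD (base 16)


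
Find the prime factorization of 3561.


3561 / 3 = 1187
1187 / 1187 = 1
3561 = 3 × 1187


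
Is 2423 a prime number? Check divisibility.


Check divisors up to sqrt(2423) = 49.2240
No divisors found.
2423 is prime.

Yes, 2423 is prime


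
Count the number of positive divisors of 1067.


1067 = 11^1 × 97^1
d(1067) = (1+1) × (1+1) = 4

4 divisors


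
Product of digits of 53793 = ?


5 × 3 × 7 × 9 × 3 = 2835


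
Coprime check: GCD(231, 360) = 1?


Euclidean algorithm:
360 = 1 * 231 + 129
231 = 1 * 129 + 102
129 = 1 * 102 + 27
102 = 3 * 27 + 21
27 = 1 * 21 + 6
21 = 3 * 6 + 3
6 = 2 * 3 + 0
GCD(231, 360) = 3

No, not coprime (GCD = 3)


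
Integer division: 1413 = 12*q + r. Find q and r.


1413 = 12 * 117 + 9
Check: 1404 + 9 = 1413

q = 117, r = 9


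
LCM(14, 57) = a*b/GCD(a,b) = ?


GCD(14, 57) = 1
LCM = 14*57/1 = 798/1 = 798

LCM = 798


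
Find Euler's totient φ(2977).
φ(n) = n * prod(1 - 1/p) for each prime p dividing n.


2977 = 13 × 229
Prime factors: 13, 229
φ(2977) = 2977 × (1-1/13) × (1-1/229)
= 2977 × 12/13 × 228/229 = 2736

φ(2977) = 2736


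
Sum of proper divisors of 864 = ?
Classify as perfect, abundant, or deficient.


Proper divisors: 1, 2, 3, 4, 6, 8, 9, 12, 16, 18, 24, 27, 32, 36, 48, 54, 72, 96, 108, 144, 216, 288, 432
Sum = 1 + 2 + 3 + 4 + 6 + 8 + 9 + 12 + 16 + 18 + 24 + 27 + 32 + 36 + 48 + 54 + 72 + 96 + 108 + 144 + 216 + 288 + 432 = 1656
1656 > 864 → abundant

s(864) = 1656 (abundant)


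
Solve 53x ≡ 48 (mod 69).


GCD(53, 69) = 1, unique solution
a^(-1) mod 69 = 56
x = 56 * 48 mod 69 = 66

x ≡ 66 (mod 69)


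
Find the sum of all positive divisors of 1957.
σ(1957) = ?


Divisors of 1957: 1, 19, 103, 1957
Sum = 1 + 19 + 103 + 1957 = 2080

σ(1957) = 2080


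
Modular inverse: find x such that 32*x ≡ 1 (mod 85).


Use the extended Euclidean algorithm on (85, 32); each row r = 85*s + 32*t:
r=85, s=1, t=0
r=32, s=0, t=1
q=2: r=21, s=1, t=-2   [85*(1) + 32*(-2) = 21]
q=1: r=11, s=-1, t=3   [85*(-1) + 32*(3) = 11]
q=1: r=10, s=2, t=-5   [85*(2) + 32*(-5) = 10]
q=1: r=1, s=-3, t=8   [85*(-3) + 32*(8) = 1]
q=10: r=0, s=32, t=-85   [85*(32) + 32*(-85) = 0]
GCD = 1 with t = 8, so 32*(8) ≡ 1 (mod 85)
Inverse = 8 mod 85 = 8
Check: 32 * 8 = 256 ≡ 1 (mod 85)

32^(-1) ≡ 8 (mod 85)


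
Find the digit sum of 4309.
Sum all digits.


4 + 3 + 0 + 9 = 16


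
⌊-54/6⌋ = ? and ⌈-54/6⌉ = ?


-54/6 = -9.0000
floor = -9
ceil = -9

floor = -9, ceil = -9


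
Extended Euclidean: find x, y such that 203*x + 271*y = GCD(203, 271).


Tabular extended Euclidean (each row: r = 203*s + 271*t):
r=203, s=1, t=0
r=271, s=0, t=1
q=0: r=203, s=1, t=0   [203*(1) + 271*(0) = 203]
q=1: r=68, s=-1, t=1   [203*(-1) + 271*(1) = 68]
q=2: r=67, s=3, t=-2   [203*(3) + 271*(-2) = 67]
q=1: r=1, s=-4, t=3   [203*(-4) + 271*(3) = 1]
q=67: r=0, s=271, t=-203   [203*(271) + 271*(-203) = 0]
GCD = 1; from the row with r=1: x=-4, y=3
Check: 203*(-4) + 271*(3) = -812 + 813 = 1

GCD = 1, x = -4, y = 3


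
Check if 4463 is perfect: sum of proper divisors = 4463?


Proper divisors of 4463: 1
Sum = 1 = 1

No, 4463 is not perfect (1 ≠ 4463)


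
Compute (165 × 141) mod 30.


165 × 141 = 23265
23265 mod 30 = 15


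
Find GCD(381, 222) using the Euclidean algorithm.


381 = 1 * 222 + 159
222 = 1 * 159 + 63
159 = 2 * 63 + 33
63 = 1 * 33 + 30
33 = 1 * 30 + 3
30 = 10 * 3 + 0
GCD = 3


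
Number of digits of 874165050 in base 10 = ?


874165050 has 9 digits in base 10
floor(log10(874165050)) + 1 = floor(8.9416) + 1 = 9

9 digits (base 10)


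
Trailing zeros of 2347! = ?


floor(2347/5) = 469
floor(2347/25) = 93
floor(2347/125) = 18
floor(2347/625) = 3
Total = 583

583 trailing zeros


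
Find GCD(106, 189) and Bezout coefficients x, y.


Tabular extended Euclidean (each row: r = 106*s + 189*t):
r=106, s=1, t=0
r=189, s=0, t=1
q=0: r=106, s=1, t=0   [106*(1) + 189*(0) = 106]
q=1: r=83, s=-1, t=1   [106*(-1) + 189*(1) = 83]
q=1: r=23, s=2, t=-1   [106*(2) + 189*(-1) = 23]
q=3: r=14, s=-7, t=4   [106*(-7) + 189*(4) = 14]
q=1: r=9, s=9, t=-5   [106*(9) + 189*(-5) = 9]
q=1: r=5, s=-16, t=9   [106*(-16) + 189*(9) = 5]
q=1: r=4, s=25, t=-14   [106*(25) + 189*(-14) = 4]
q=1: r=1, s=-41, t=23   [106*(-41) + 189*(23) = 1]
q=4: r=0, s=189, t=-106   [106*(189) + 189*(-106) = 0]
GCD = 1; from the row with r=1: x=-41, y=23
Check: 106*(-41) + 189*(23) = -4346 + 4347 = 1

GCD = 1, x = -41, y = 23


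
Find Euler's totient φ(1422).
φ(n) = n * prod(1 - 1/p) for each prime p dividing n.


1422 = 2 × 3^2 × 79
Prime factors: 2, 3, 79
φ(1422) = 1422 × (1-1/2) × (1-1/3) × (1-1/79)
= 1422 × 1/2 × 2/3 × 78/79 = 468

φ(1422) = 468


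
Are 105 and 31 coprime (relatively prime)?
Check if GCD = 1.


Euclidean algorithm:
105 = 3 * 31 + 12
31 = 2 * 12 + 7
12 = 1 * 7 + 5
7 = 1 * 5 + 2
5 = 2 * 2 + 1
2 = 2 * 1 + 0
GCD(105, 31) = 1

Yes, coprime (GCD = 1)


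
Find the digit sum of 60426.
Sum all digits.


6 + 0 + 4 + 2 + 6 = 18


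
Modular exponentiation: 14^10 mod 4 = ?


14^1 mod 4 = 2
14^2 mod 4 = 0
14^3 mod 4 = 0
14^4 mod 4 = 0
14^5 mod 4 = 0
14^6 mod 4 = 0
14^7 mod 4 = 0
14^8 mod 4 = 0
14^9 mod 4 = 0
14^10 mod 4 = 0


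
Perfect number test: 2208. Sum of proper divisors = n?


Proper divisors of 2208: 1, 2, 3, 4, 6, 8, 12, 16, 23, 24, 32, 46, 48, 69, 92, 96, 138, 184, 276, 368, 552, 736, 1104
Sum = 1 + 2 + 3 + 4 + 6 + 8 + 12 + 16 + 23 + 24 + 32 + 46 + 48 + 69 + 92 + 96 + 138 + 184 + 276 + 368 + 552 + 736 + 1104 = 3840

No, 2208 is not perfect (3840 ≠ 2208)


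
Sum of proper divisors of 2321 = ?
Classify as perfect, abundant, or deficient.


Proper divisors: 1, 11, 211
Sum = 1 + 11 + 211 = 223
223 < 2321 → deficient

s(2321) = 223 (deficient)


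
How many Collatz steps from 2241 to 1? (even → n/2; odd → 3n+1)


2241 → 6724 → 3362 → 1681 → 5044 → 2522 → 1261 → 3784 → 1892 → 946 → 473 → 1420 → 710 → 355 → 1066 → 533 → 1600 → 800 → 400 → 200 → 100 → 50 → 25 → 76 → 38 → 19 → 58 → 29 → 88 → 44 → 22 → 11 → 34 → 17 → 52 → 26 → 13 → 40 → 20 → 10 → 5 → 16 → 8 → 4 → 2 → 1
Total steps = 45

45 steps


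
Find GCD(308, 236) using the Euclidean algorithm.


308 = 1 * 236 + 72
236 = 3 * 72 + 20
72 = 3 * 20 + 12
20 = 1 * 12 + 8
12 = 1 * 8 + 4
8 = 2 * 4 + 0
GCD = 4


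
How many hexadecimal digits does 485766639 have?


485766639 in base 16 = 1CF435EF
Number of digits = 8

8 digits (base 16)


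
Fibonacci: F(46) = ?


Sequence: 1, 1, 2, 3, 5, 8, 13, 21, 34, 55, 89, 144, 233, 377, 610, 987, 1597, 2584, 4181, 6765, 10946, 17711, 28657, 46368, 75025, 121393, 196418, 317811, 514229, 832040, 1346269, 2178309, 3524578, 5702887, 9227465, 14930352, 24157817, 39088169, 63245986, 102334155, 165580141, 267914296, 433494437, 701408733, 1134903170, 1836311903
F(46) = 1836311903


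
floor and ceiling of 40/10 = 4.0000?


40/10 = 4.0000
floor = 4
ceil = 4

floor = 4, ceil = 4


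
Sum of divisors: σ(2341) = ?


Divisors of 2341: 1, 2341
Sum = 1 + 2341 = 2342

σ(2341) = 2342


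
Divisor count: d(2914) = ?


2914 = 2^1 × 31^1 × 47^1
d(2914) = (1+1) × (1+1) × (1+1) = 8

8 divisors


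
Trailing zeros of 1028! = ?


floor(1028/5) = 205
floor(1028/25) = 41
floor(1028/125) = 8
floor(1028/625) = 1
Total = 255

255 trailing zeros


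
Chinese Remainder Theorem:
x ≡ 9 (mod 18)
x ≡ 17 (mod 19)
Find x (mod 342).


M = 18*19 = 342
M1 = M/18 = 19, M2 = M/19 = 18
M1^(-1) mod 18 = 1, M2^(-1) mod 19 = 18
x = 9*19*1 + 17*18*18 = 5679
5679 mod 342 = 207
Check: 207 mod 18 = 9 ✓, 207 mod 19 = 17 ✓

x ≡ 207 (mod 342)


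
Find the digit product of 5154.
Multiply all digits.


5 × 1 × 5 × 4 = 100


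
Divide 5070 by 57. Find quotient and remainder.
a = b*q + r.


5070 = 57 * 88 + 54
Check: 5016 + 54 = 5070

q = 88, r = 54


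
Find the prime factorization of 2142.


2142 / 2 = 1071
1071 / 3 = 357
357 / 3 = 119
119 / 7 = 17
17 / 17 = 1
2142 = 2 × 3^2 × 7 × 17


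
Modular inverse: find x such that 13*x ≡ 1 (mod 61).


Use the extended Euclidean algorithm on (61, 13); each row r = 61*s + 13*t:
r=61, s=1, t=0
r=13, s=0, t=1
q=4: r=9, s=1, t=-4   [61*(1) + 13*(-4) = 9]
q=1: r=4, s=-1, t=5   [61*(-1) + 13*(5) = 4]
q=2: r=1, s=3, t=-14   [61*(3) + 13*(-14) = 1]
q=4: r=0, s=-13, t=61   [61*(-13) + 13*(61) = 0]
GCD = 1 with t = -14, so 13*(-14) ≡ 1 (mod 61)
Inverse = -14 mod 61 = 47
Check: 13 * 47 = 611 ≡ 1 (mod 61)

13^(-1) ≡ 47 (mod 61)


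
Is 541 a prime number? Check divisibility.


Check divisors up to sqrt(541) = 23.2594
No divisors found.
541 is prime.

Yes, 541 is prime


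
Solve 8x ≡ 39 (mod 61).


GCD(8, 61) = 1, unique solution
a^(-1) mod 61 = 23
x = 23 * 39 mod 61 = 43

x ≡ 43 (mod 61)


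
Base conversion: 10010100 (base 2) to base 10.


10010100 (base 2) = 148 (decimal)
148 (decimal) = 148 (base 10)


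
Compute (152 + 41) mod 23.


152 + 41 = 193
193 mod 23 = 9


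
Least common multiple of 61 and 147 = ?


GCD(61, 147) = 1
LCM = 61*147/1 = 8967/1 = 8967

LCM = 8967


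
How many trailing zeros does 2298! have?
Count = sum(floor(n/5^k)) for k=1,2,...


floor(2298/5) = 459
floor(2298/25) = 91
floor(2298/125) = 18
floor(2298/625) = 3
Total = 571

571 trailing zeros


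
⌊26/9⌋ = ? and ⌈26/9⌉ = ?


26/9 = 2.8889
floor = 2
ceil = 3

floor = 2, ceil = 3


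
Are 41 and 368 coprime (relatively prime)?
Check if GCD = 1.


Euclidean algorithm:
368 = 8 * 41 + 40
41 = 1 * 40 + 1
40 = 40 * 1 + 0
GCD(41, 368) = 1

Yes, coprime (GCD = 1)


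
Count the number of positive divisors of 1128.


1128 = 2^3 × 3^1 × 47^1
d(1128) = (3+1) × (1+1) × (1+1) = 16

16 divisors


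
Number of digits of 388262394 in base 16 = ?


388262394 in base 16 = 172469FA
Number of digits = 8

8 digits (base 16)


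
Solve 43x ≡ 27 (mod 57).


GCD(43, 57) = 1, unique solution
a^(-1) mod 57 = 4
x = 4 * 27 mod 57 = 51

x ≡ 51 (mod 57)


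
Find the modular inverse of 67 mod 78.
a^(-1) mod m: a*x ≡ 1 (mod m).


Use the extended Euclidean algorithm on (78, 67); each row r = 78*s + 67*t:
r=78, s=1, t=0
r=67, s=0, t=1
q=1: r=11, s=1, t=-1   [78*(1) + 67*(-1) = 11]
q=6: r=1, s=-6, t=7   [78*(-6) + 67*(7) = 1]
q=11: r=0, s=67, t=-78   [78*(67) + 67*(-78) = 0]
GCD = 1 with t = 7, so 67*(7) ≡ 1 (mod 78)
Inverse = 7 mod 78 = 7
Check: 67 * 7 = 469 ≡ 1 (mod 78)

67^(-1) ≡ 7 (mod 78)


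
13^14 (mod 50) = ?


13^1 mod 50 = 13
13^2 mod 50 = 19
13^3 mod 50 = 47
13^4 mod 50 = 11
13^5 mod 50 = 43
13^6 mod 50 = 9
13^7 mod 50 = 17
13^8 mod 50 = 21
13^9 mod 50 = 23
13^10 mod 50 = 49
13^11 mod 50 = 37
13^12 mod 50 = 31
13^13 mod 50 = 3
13^14 mod 50 = 39


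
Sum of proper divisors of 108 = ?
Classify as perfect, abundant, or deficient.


Proper divisors: 1, 2, 3, 4, 6, 9, 12, 18, 27, 36, 54
Sum = 1 + 2 + 3 + 4 + 6 + 9 + 12 + 18 + 27 + 36 + 54 = 172
172 > 108 → abundant

s(108) = 172 (abundant)


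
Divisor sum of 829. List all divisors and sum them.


Divisors of 829: 1, 829
Sum = 1 + 829 = 830

σ(829) = 830


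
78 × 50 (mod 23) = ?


78 × 50 = 3900
3900 mod 23 = 13


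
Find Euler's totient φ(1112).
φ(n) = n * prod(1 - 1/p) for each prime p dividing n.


1112 = 2^3 × 139
Prime factors: 2, 139
φ(1112) = 1112 × (1-1/2) × (1-1/139)
= 1112 × 1/2 × 138/139 = 552

φ(1112) = 552


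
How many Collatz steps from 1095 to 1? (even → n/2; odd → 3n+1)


1095 → 3286 → 1643 → 4930 → 2465 → 7396 → 3698 → 1849 → 5548 → 2774 → 1387 → 4162 → 2081 → 6244 → 3122 → 1561 → 4684 → 2342 → 1171 → 3514 → 1757 → 5272 → 2636 → 1318 → 659 → 1978 → 989 → 2968 → 1484 → 742 → 371 → 1114 → 557 → 1672 → 836 → 418 → 209 → 628 → 314 → 157 → 472 → 236 → 118 → 59 → 178 → 89 → 268 → 134 → 67 → 202 → 101 → 304 → 152 → 76 → 38 → 19 → 58 → 29 → 88 → 44 → 22 → 11 → 34 → 17 → 52 → 26 → 13 → 40 → 20 → 10 → 5 → 16 → 8 → 4 → 2 → 1
Total steps = 75

75 steps


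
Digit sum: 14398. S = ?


1 + 4 + 3 + 9 + 8 = 25


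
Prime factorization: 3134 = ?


3134 / 2 = 1567
1567 / 1567 = 1
3134 = 2 × 1567


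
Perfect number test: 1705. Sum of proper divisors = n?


Proper divisors of 1705: 1, 5, 11, 31, 55, 155, 341
Sum = 1 + 5 + 11 + 31 + 55 + 155 + 341 = 599

No, 1705 is not perfect (599 ≠ 1705)


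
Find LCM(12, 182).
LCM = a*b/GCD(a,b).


GCD(12, 182) = 2
LCM = 12*182/2 = 2184/2 = 1092

LCM = 1092


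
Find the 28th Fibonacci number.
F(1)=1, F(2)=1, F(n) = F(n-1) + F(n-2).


Sequence: 1, 1, 2, 3, 5, 8, 13, 21, 34, 55, 89, 144, 233, 377, 610, 987, 1597, 2584, 4181, 6765, 10946, 17711, 28657, 46368, 75025, 121393, 196418, 317811
F(28) = 317811


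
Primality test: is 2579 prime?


Check divisors up to sqrt(2579) = 50.7839
No divisors found.
2579 is prime.

Yes, 2579 is prime


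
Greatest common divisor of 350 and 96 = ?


350 = 3 * 96 + 62
96 = 1 * 62 + 34
62 = 1 * 34 + 28
34 = 1 * 28 + 6
28 = 4 * 6 + 4
6 = 1 * 4 + 2
4 = 2 * 2 + 0
GCD = 2


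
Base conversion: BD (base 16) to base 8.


BD (base 16) = 189 (decimal)
189 (decimal) = 275 (base 8)


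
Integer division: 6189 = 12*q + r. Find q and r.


6189 = 12 * 515 + 9
Check: 6180 + 9 = 6189

q = 515, r = 9


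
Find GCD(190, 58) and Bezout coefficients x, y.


Tabular extended Euclidean (each row: r = 190*s + 58*t):
r=190, s=1, t=0
r=58, s=0, t=1
q=3: r=16, s=1, t=-3   [190*(1) + 58*(-3) = 16]
q=3: r=10, s=-3, t=10   [190*(-3) + 58*(10) = 10]
q=1: r=6, s=4, t=-13   [190*(4) + 58*(-13) = 6]
q=1: r=4, s=-7, t=23   [190*(-7) + 58*(23) = 4]
q=1: r=2, s=11, t=-36   [190*(11) + 58*(-36) = 2]
q=2: r=0, s=-29, t=95   [190*(-29) + 58*(95) = 0]
GCD = 2; from the row with r=2: x=11, y=-36
Check: 190*(11) + 58*(-36) = 2090 - 2088 = 2

GCD = 2, x = 11, y = -36


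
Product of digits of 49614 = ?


4 × 9 × 6 × 1 × 4 = 864


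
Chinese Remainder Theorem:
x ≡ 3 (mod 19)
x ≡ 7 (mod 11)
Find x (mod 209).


M = 19*11 = 209
M1 = M/19 = 11, M2 = M/11 = 19
M1^(-1) mod 19 = 7, M2^(-1) mod 11 = 7
x = 3*11*7 + 7*19*7 = 1162
1162 mod 209 = 117
Check: 117 mod 19 = 3 ✓, 117 mod 11 = 7 ✓

x ≡ 117 (mod 209)


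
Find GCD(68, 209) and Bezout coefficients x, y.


Tabular extended Euclidean (each row: r = 68*s + 209*t):
r=68, s=1, t=0
r=209, s=0, t=1
q=0: r=68, s=1, t=0   [68*(1) + 209*(0) = 68]
q=3: r=5, s=-3, t=1   [68*(-3) + 209*(1) = 5]
q=13: r=3, s=40, t=-13   [68*(40) + 209*(-13) = 3]
q=1: r=2, s=-43, t=14   [68*(-43) + 209*(14) = 2]
q=1: r=1, s=83, t=-27   [68*(83) + 209*(-27) = 1]
q=2: r=0, s=-209, t=68   [68*(-209) + 209*(68) = 0]
GCD = 1; from the row with r=1: x=83, y=-27
Check: 68*(83) + 209*(-27) = 5644 - 5643 = 1

GCD = 1, x = 83, y = -27


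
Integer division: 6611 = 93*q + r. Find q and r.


6611 = 93 * 71 + 8
Check: 6603 + 8 = 6611

q = 71, r = 8


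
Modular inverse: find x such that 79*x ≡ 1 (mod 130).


Use the extended Euclidean algorithm on (130, 79); each row r = 130*s + 79*t:
r=130, s=1, t=0
r=79, s=0, t=1
q=1: r=51, s=1, t=-1   [130*(1) + 79*(-1) = 51]
q=1: r=28, s=-1, t=2   [130*(-1) + 79*(2) = 28]
q=1: r=23, s=2, t=-3   [130*(2) + 79*(-3) = 23]
q=1: r=5, s=-3, t=5   [130*(-3) + 79*(5) = 5]
q=4: r=3, s=14, t=-23   [130*(14) + 79*(-23) = 3]
q=1: r=2, s=-17, t=28   [130*(-17) + 79*(28) = 2]
q=1: r=1, s=31, t=-51   [130*(31) + 79*(-51) = 1]
q=2: r=0, s=-79, t=130   [130*(-79) + 79*(130) = 0]
GCD = 1 with t = -51, so 79*(-51) ≡ 1 (mod 130)
Inverse = -51 mod 130 = 79
Check: 79 * 79 = 6241 ≡ 1 (mod 130)

79^(-1) ≡ 79 (mod 130)


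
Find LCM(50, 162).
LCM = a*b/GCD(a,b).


GCD(50, 162) = 2
LCM = 50*162/2 = 8100/2 = 4050

LCM = 4050


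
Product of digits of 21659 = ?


2 × 1 × 6 × 5 × 9 = 540


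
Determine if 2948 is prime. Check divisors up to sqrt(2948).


2948 / 2 = 1474 (exact division)
2948 is NOT prime.

No, 2948 is not prime


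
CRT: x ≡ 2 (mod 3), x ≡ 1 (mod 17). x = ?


M = 3*17 = 51
M1 = M/3 = 17, M2 = M/17 = 3
M1^(-1) mod 3 = 2, M2^(-1) mod 17 = 6
x = 2*17*2 + 1*3*6 = 86
86 mod 51 = 35
Check: 35 mod 3 = 2 ✓, 35 mod 17 = 1 ✓

x ≡ 35 (mod 51)


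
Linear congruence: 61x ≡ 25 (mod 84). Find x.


GCD(61, 84) = 1, unique solution
a^(-1) mod 84 = 73
x = 73 * 25 mod 84 = 61

x ≡ 61 (mod 84)


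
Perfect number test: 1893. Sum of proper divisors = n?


Proper divisors of 1893: 1, 3, 631
Sum = 1 + 3 + 631 = 635

No, 1893 is not perfect (635 ≠ 1893)


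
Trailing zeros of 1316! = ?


floor(1316/5) = 263
floor(1316/25) = 52
floor(1316/125) = 10
floor(1316/625) = 2
Total = 327

327 trailing zeros


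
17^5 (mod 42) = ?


17^1 mod 42 = 17
17^2 mod 42 = 37
17^3 mod 42 = 41
17^4 mod 42 = 25
17^5 mod 42 = 5


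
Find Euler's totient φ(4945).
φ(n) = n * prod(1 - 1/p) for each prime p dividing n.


4945 = 5 × 23 × 43
Prime factors: 5, 23, 43
φ(4945) = 4945 × (1-1/5) × (1-1/23) × (1-1/43)
= 4945 × 4/5 × 22/23 × 42/43 = 3696

φ(4945) = 3696


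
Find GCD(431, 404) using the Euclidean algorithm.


431 = 1 * 404 + 27
404 = 14 * 27 + 26
27 = 1 * 26 + 1
26 = 26 * 1 + 0
GCD = 1


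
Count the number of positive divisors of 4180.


4180 = 2^2 × 5^1 × 11^1 × 19^1
d(4180) = (2+1) × (1+1) × (1+1) × (1+1) = 24

24 divisors


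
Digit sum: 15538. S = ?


1 + 5 + 5 + 3 + 8 = 22


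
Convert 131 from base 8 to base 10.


131 (base 8) = 89 (decimal)
89 (decimal) = 89 (base 10)


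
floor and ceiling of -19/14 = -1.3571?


-19/14 = -1.3571
floor = -2
ceil = -1

floor = -2, ceil = -1


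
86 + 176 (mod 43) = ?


86 + 176 = 262
262 mod 43 = 4


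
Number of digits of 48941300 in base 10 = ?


48941300 has 8 digits in base 10
floor(log10(48941300)) + 1 = floor(7.6897) + 1 = 8

8 digits (base 10)


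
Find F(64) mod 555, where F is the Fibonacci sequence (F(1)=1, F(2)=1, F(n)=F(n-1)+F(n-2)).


F(k) mod 555 for k=1..64:
1, 1, 2, 3, 5, 8, 13, 21, 34, 55, 89, 144, 233, 377, 55, 432, 487, 364, 296, 105, 401, 506, 352, 303, 100, 403, 503, 351, 299, 95, 394, 489, 328, 262, 35, 297, 332, 74, 406, 480, 331, 256, 32, 288, 320, 53, 373, 426, 244, 115, 359, 474, 278, 197, 475, 117, 37, 154, 191, 345, 536, 326, 307, 78
F(64) mod 555 = 78


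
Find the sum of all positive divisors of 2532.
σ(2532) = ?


Divisors of 2532: 1, 2, 3, 4, 6, 12, 211, 422, 633, 844, 1266, 2532
Sum = 1 + 2 + 3 + 4 + 6 + 12 + 211 + 422 + 633 + 844 + 1266 + 2532 = 5936

σ(2532) = 5936


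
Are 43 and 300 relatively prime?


Euclidean algorithm:
300 = 6 * 43 + 42
43 = 1 * 42 + 1
42 = 42 * 1 + 0
GCD(43, 300) = 1

Yes, coprime (GCD = 1)


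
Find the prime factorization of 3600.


3600 / 2 = 1800
1800 / 2 = 900
900 / 2 = 450
450 / 2 = 225
225 / 3 = 75
75 / 3 = 25
25 / 5 = 5
5 / 5 = 1
3600 = 2^4 × 3^2 × 5^2


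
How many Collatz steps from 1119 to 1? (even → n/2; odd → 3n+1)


1119 → 3358 → 1679 → 5038 → 2519 → 7558 → 3779 → 11338 → 5669 → 17008 → 8504 → 4252 → 2126 → 1063 → 3190 → 1595 → 4786 → 2393 → 7180 → 3590 → 1795 → 5386 → 2693 → 8080 → 4040 → 2020 → 1010 → 505 → 1516 → 758 → 379 → 1138 → 569 → 1708 → 854 → 427 → 1282 → 641 → 1924 → 962 → 481 → 1444 → 722 → 361 → 1084 → 542 → 271 → 814 → 407 → 1222 → 611 → 1834 → 917 → 2752 → 1376 → 688 → 344 → 172 → 86 → 43 → 130 → 65 → 196 → 98 → 49 → 148 → 74 → 37 → 112 → 56 → 28 → 14 → 7 → 22 → 11 → 34 → 17 → 52 → 26 → 13 → 40 → 20 → 10 → 5 → 16 → 8 → 4 → 2 → 1
Total steps = 88

88 steps


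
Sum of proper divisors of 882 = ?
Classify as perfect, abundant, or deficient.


Proper divisors: 1, 2, 3, 6, 7, 9, 14, 18, 21, 42, 49, 63, 98, 126, 147, 294, 441
Sum = 1 + 2 + 3 + 6 + 7 + 9 + 14 + 18 + 21 + 42 + 49 + 63 + 98 + 126 + 147 + 294 + 441 = 1341
1341 > 882 → abundant

s(882) = 1341 (abundant)


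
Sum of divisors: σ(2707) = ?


Divisors of 2707: 1, 2707
Sum = 1 + 2707 = 2708

σ(2707) = 2708


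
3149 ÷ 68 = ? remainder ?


3149 = 68 * 46 + 21
Check: 3128 + 21 = 3149

q = 46, r = 21


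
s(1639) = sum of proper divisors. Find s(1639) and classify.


Proper divisors: 1, 11, 149
Sum = 1 + 11 + 149 = 161
161 < 1639 → deficient

s(1639) = 161 (deficient)


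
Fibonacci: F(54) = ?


Sequence: 1, 1, 2, 3, 5, 8, 13, 21, 34, 55, 89, 144, 233, 377, 610, 987, 1597, 2584, 4181, 6765, 10946, 17711, 28657, 46368, 75025, 121393, 196418, 317811, 514229, 832040, 1346269, 2178309, 3524578, 5702887, 9227465, 14930352, 24157817, 39088169, 63245986, 102334155, 165580141, 267914296, 433494437, 701408733, 1134903170, 1836311903, 2971215073, 4807526976, 7778742049, 12586269025, 20365011074, 32951280099, 53316291173, 86267571272
F(54) = 86267571272


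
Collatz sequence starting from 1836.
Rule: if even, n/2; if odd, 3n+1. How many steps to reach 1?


1836 → 918 → 459 → 1378 → 689 → 2068 → 1034 → 517 → 1552 → 776 → 388 → 194 → 97 → 292 → 146 → 73 → 220 → 110 → 55 → 166 → 83 → 250 → 125 → 376 → 188 → 94 → 47 → 142 → 71 → 214 → 107 → 322 → 161 → 484 → 242 → 121 → 364 → 182 → 91 → 274 → 137 → 412 → 206 → 103 → 310 → 155 → 466 → 233 → 700 → 350 → 175 → 526 → 263 → 790 → 395 → 1186 → 593 → 1780 → 890 → 445 → 1336 → 668 → 334 → 167 → 502 → 251 → 754 → 377 → 1132 → 566 → 283 → 850 → 425 → 1276 → 638 → 319 → 958 → 479 → 1438 → 719 → 2158 → 1079 → 3238 → 1619 → 4858 → 2429 → 7288 → 3644 → 1822 → 911 → 2734 → 1367 → 4102 → 2051 → 6154 → 3077 → 9232 → 4616 → 2308 → 1154 → 577 → 1732 → 866 → 433 → 1300 → 650 → 325 → 976 → 488 → 244 → 122 → 61 → 184 → 92 → 46 → 23 → 70 → 35 → 106 → 53 → 160 → 80 → 40 → 20 → 10 → 5 → 16 → 8 → 4 → 2 → 1
Total steps = 130

130 steps


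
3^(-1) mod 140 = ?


Use the extended Euclidean algorithm on (140, 3); each row r = 140*s + 3*t:
r=140, s=1, t=0
r=3, s=0, t=1
q=46: r=2, s=1, t=-46   [140*(1) + 3*(-46) = 2]
q=1: r=1, s=-1, t=47   [140*(-1) + 3*(47) = 1]
q=2: r=0, s=3, t=-140   [140*(3) + 3*(-140) = 0]
GCD = 1 with t = 47, so 3*(47) ≡ 1 (mod 140)
Inverse = 47 mod 140 = 47
Check: 3 * 47 = 141 ≡ 1 (mod 140)

3^(-1) ≡ 47 (mod 140)


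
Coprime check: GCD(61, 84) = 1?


Euclidean algorithm:
84 = 1 * 61 + 23
61 = 2 * 23 + 15
23 = 1 * 15 + 8
15 = 1 * 8 + 7
8 = 1 * 7 + 1
7 = 7 * 1 + 0
GCD(61, 84) = 1

Yes, coprime (GCD = 1)


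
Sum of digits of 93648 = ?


9 + 3 + 6 + 4 + 8 = 30


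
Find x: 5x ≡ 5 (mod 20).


GCD(5, 20) = 5 divides 5
Divide: 1x ≡ 1 (mod 4)
x ≡ 1 (mod 4)


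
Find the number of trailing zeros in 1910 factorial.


floor(1910/5) = 382
floor(1910/25) = 76
floor(1910/125) = 15
floor(1910/625) = 3
Total = 476

476 trailing zeros


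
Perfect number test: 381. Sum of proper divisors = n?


Proper divisors of 381: 1, 3, 127
Sum = 1 + 3 + 127 = 131

No, 381 is not perfect (131 ≠ 381)


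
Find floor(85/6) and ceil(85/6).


85/6 = 14.1667
floor = 14
ceil = 15

floor = 14, ceil = 15


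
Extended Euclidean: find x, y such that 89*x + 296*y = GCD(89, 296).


Tabular extended Euclidean (each row: r = 89*s + 296*t):
r=89, s=1, t=0
r=296, s=0, t=1
q=0: r=89, s=1, t=0   [89*(1) + 296*(0) = 89]
q=3: r=29, s=-3, t=1   [89*(-3) + 296*(1) = 29]
q=3: r=2, s=10, t=-3   [89*(10) + 296*(-3) = 2]
q=14: r=1, s=-143, t=43   [89*(-143) + 296*(43) = 1]
q=2: r=0, s=296, t=-89   [89*(296) + 296*(-89) = 0]
GCD = 1; from the row with r=1: x=-143, y=43
Check: 89*(-143) + 296*(43) = -12727 + 12728 = 1

GCD = 1, x = -143, y = 43


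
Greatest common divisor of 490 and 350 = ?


490 = 1 * 350 + 140
350 = 2 * 140 + 70
140 = 2 * 70 + 0
GCD = 70


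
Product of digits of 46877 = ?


4 × 6 × 8 × 7 × 7 = 9408


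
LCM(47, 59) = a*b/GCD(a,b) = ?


GCD(47, 59) = 1
LCM = 47*59/1 = 2773/1 = 2773

LCM = 2773


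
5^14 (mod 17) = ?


5^1 mod 17 = 5
5^2 mod 17 = 8
5^3 mod 17 = 6
5^4 mod 17 = 13
5^5 mod 17 = 14
5^6 mod 17 = 2
5^7 mod 17 = 10
5^8 mod 17 = 16
5^9 mod 17 = 12
5^10 mod 17 = 9
5^11 mod 17 = 11
5^12 mod 17 = 4
5^13 mod 17 = 3
5^14 mod 17 = 15


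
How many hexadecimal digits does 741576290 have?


741576290 in base 16 = 2C338E62
Number of digits = 8

8 digits (base 16)


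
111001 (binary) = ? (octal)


111001 (base 2) = 57 (decimal)
57 (decimal) = 71 (base 8)


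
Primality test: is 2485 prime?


2485 / 5 = 497 (exact division)
2485 is NOT prime.

No, 2485 is not prime


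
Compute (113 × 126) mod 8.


113 × 126 = 14238
14238 mod 8 = 6


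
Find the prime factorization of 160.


160 / 2 = 80
80 / 2 = 40
40 / 2 = 20
20 / 2 = 10
10 / 2 = 5
5 / 5 = 1
160 = 2^5 × 5


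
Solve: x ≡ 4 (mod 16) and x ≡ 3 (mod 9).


M = 16*9 = 144
M1 = M/16 = 9, M2 = M/9 = 16
M1^(-1) mod 16 = 9, M2^(-1) mod 9 = 4
x = 4*9*9 + 3*16*4 = 516
516 mod 144 = 84
Check: 84 mod 16 = 4 ✓, 84 mod 9 = 3 ✓

x ≡ 84 (mod 144)


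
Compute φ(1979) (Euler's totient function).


1979 = 1979
Prime factors: 1979
φ(1979) = 1979 × (1-1/1979)
= 1979 × 1978/1979 = 1978

φ(1979) = 1978


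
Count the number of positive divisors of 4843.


4843 = 29^1 × 167^1
d(4843) = (1+1) × (1+1) = 4

4 divisors


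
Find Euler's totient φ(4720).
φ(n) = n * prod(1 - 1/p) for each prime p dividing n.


4720 = 2^4 × 5 × 59
Prime factors: 2, 5, 59
φ(4720) = 4720 × (1-1/2) × (1-1/5) × (1-1/59)
= 4720 × 1/2 × 4/5 × 58/59 = 1856

φ(4720) = 1856


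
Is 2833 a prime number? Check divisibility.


Check divisors up to sqrt(2833) = 53.2259
No divisors found.
2833 is prime.

Yes, 2833 is prime


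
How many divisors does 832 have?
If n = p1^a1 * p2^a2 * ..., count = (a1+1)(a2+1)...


832 = 2^6 × 13^1
d(832) = (6+1) × (1+1) = 14

14 divisors


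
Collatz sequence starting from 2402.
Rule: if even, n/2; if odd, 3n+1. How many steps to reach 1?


2402 → 1201 → 3604 → 1802 → 901 → 2704 → 1352 → 676 → 338 → 169 → 508 → 254 → 127 → 382 → 191 → 574 → 287 → 862 → 431 → 1294 → 647 → 1942 → 971 → 2914 → 1457 → 4372 → 2186 → 1093 → 3280 → 1640 → 820 → 410 → 205 → 616 → 308 → 154 → 77 → 232 → 116 → 58 → 29 → 88 → 44 → 22 → 11 → 34 → 17 → 52 → 26 → 13 → 40 → 20 → 10 → 5 → 16 → 8 → 4 → 2 → 1
Total steps = 58

58 steps


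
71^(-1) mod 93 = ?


Use the extended Euclidean algorithm on (93, 71); each row r = 93*s + 71*t:
r=93, s=1, t=0
r=71, s=0, t=1
q=1: r=22, s=1, t=-1   [93*(1) + 71*(-1) = 22]
q=3: r=5, s=-3, t=4   [93*(-3) + 71*(4) = 5]
q=4: r=2, s=13, t=-17   [93*(13) + 71*(-17) = 2]
q=2: r=1, s=-29, t=38   [93*(-29) + 71*(38) = 1]
q=2: r=0, s=71, t=-93   [93*(71) + 71*(-93) = 0]
GCD = 1 with t = 38, so 71*(38) ≡ 1 (mod 93)
Inverse = 38 mod 93 = 38
Check: 71 * 38 = 2698 ≡ 1 (mod 93)

71^(-1) ≡ 38 (mod 93)


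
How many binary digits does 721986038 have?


721986038 in base 2 = 101011000010001010000111110110
Number of digits = 30

30 digits (base 2)


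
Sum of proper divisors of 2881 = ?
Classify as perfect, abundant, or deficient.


Proper divisors: 1, 43, 67
Sum = 1 + 43 + 67 = 111
111 < 2881 → deficient

s(2881) = 111 (deficient)


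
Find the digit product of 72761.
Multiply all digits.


7 × 2 × 7 × 6 × 1 = 588


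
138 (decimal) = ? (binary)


138 (base 10) = 138 (decimal)
138 (decimal) = 10001010 (base 2)


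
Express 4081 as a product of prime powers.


4081 / 7 = 583
583 / 11 = 53
53 / 53 = 1
4081 = 7 × 11 × 53


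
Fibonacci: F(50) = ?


Sequence: 1, 1, 2, 3, 5, 8, 13, 21, 34, 55, 89, 144, 233, 377, 610, 987, 1597, 2584, 4181, 6765, 10946, 17711, 28657, 46368, 75025, 121393, 196418, 317811, 514229, 832040, 1346269, 2178309, 3524578, 5702887, 9227465, 14930352, 24157817, 39088169, 63245986, 102334155, 165580141, 267914296, 433494437, 701408733, 1134903170, 1836311903, 2971215073, 4807526976, 7778742049, 12586269025
F(50) = 12586269025


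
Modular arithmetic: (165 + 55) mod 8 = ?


165 + 55 = 220
220 mod 8 = 4


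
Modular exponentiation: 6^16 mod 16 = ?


6^1 mod 16 = 6
6^2 mod 16 = 4
6^3 mod 16 = 8
6^4 mod 16 = 0
6^5 mod 16 = 0
6^6 mod 16 = 0
6^7 mod 16 = 0
6^8 mod 16 = 0
6^9 mod 16 = 0
6^10 mod 16 = 0
6^11 mod 16 = 0
6^12 mod 16 = 0
6^13 mod 16 = 0
6^14 mod 16 = 0
6^15 mod 16 = 0
6^16 mod 16 = 0


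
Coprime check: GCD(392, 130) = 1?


Euclidean algorithm:
392 = 3 * 130 + 2
130 = 65 * 2 + 0
GCD(392, 130) = 2

No, not coprime (GCD = 2)


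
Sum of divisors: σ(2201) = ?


Divisors of 2201: 1, 31, 71, 2201
Sum = 1 + 31 + 71 + 2201 = 2304

σ(2201) = 2304


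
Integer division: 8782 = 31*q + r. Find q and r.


8782 = 31 * 283 + 9
Check: 8773 + 9 = 8782

q = 283, r = 9


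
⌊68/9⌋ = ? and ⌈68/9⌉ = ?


68/9 = 7.5556
floor = 7
ceil = 8

floor = 7, ceil = 8


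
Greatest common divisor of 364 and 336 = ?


364 = 1 * 336 + 28
336 = 12 * 28 + 0
GCD = 28


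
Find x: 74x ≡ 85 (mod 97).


GCD(74, 97) = 1, unique solution
a^(-1) mod 97 = 59
x = 59 * 85 mod 97 = 68

x ≡ 68 (mod 97)


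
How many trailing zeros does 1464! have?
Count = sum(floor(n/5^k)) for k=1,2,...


floor(1464/5) = 292
floor(1464/25) = 58
floor(1464/125) = 11
floor(1464/625) = 2
Total = 363

363 trailing zeros


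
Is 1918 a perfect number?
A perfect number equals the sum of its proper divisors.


Proper divisors of 1918: 1, 2, 7, 14, 137, 274, 959
Sum = 1 + 2 + 7 + 14 + 137 + 274 + 959 = 1394

No, 1918 is not perfect (1394 ≠ 1918)


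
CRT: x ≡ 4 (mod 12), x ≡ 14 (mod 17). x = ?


M = 12*17 = 204
M1 = M/12 = 17, M2 = M/17 = 12
M1^(-1) mod 12 = 5, M2^(-1) mod 17 = 10
x = 4*17*5 + 14*12*10 = 2020
2020 mod 204 = 184
Check: 184 mod 12 = 4 ✓, 184 mod 17 = 14 ✓

x ≡ 184 (mod 204)


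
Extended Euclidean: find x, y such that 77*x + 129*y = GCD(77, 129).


Tabular extended Euclidean (each row: r = 77*s + 129*t):
r=77, s=1, t=0
r=129, s=0, t=1
q=0: r=77, s=1, t=0   [77*(1) + 129*(0) = 77]
q=1: r=52, s=-1, t=1   [77*(-1) + 129*(1) = 52]
q=1: r=25, s=2, t=-1   [77*(2) + 129*(-1) = 25]
q=2: r=2, s=-5, t=3   [77*(-5) + 129*(3) = 2]
q=12: r=1, s=62, t=-37   [77*(62) + 129*(-37) = 1]
q=2: r=0, s=-129, t=77   [77*(-129) + 129*(77) = 0]
GCD = 1; from the row with r=1: x=62, y=-37
Check: 77*(62) + 129*(-37) = 4774 - 4773 = 1

GCD = 1, x = 62, y = -37


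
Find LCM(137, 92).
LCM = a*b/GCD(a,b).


GCD(137, 92) = 1
LCM = 137*92/1 = 12604/1 = 12604

LCM = 12604


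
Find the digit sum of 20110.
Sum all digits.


2 + 0 + 1 + 1 + 0 = 4


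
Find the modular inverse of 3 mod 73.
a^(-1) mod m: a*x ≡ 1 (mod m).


Use the extended Euclidean algorithm on (73, 3); each row r = 73*s + 3*t:
r=73, s=1, t=0
r=3, s=0, t=1
q=24: r=1, s=1, t=-24   [73*(1) + 3*(-24) = 1]
q=3: r=0, s=-3, t=73   [73*(-3) + 3*(73) = 0]
GCD = 1 with t = -24, so 3*(-24) ≡ 1 (mod 73)
Inverse = -24 mod 73 = 49
Check: 3 * 49 = 147 ≡ 1 (mod 73)

3^(-1) ≡ 49 (mod 73)


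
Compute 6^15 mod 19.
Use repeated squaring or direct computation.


6^1 mod 19 = 6
6^2 mod 19 = 17
6^3 mod 19 = 7
6^4 mod 19 = 4
6^5 mod 19 = 5
6^6 mod 19 = 11
6^7 mod 19 = 9
6^8 mod 19 = 16
6^9 mod 19 = 1
6^10 mod 19 = 6
6^11 mod 19 = 17
6^12 mod 19 = 7
6^13 mod 19 = 4
6^14 mod 19 = 5
6^15 mod 19 = 11


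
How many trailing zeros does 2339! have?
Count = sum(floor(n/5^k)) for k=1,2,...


floor(2339/5) = 467
floor(2339/25) = 93
floor(2339/125) = 18
floor(2339/625) = 3
Total = 581

581 trailing zeros


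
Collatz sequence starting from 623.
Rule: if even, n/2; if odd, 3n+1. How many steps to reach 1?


623 → 1870 → 935 → 2806 → 1403 → 4210 → 2105 → 6316 → 3158 → 1579 → 4738 → 2369 → 7108 → 3554 → 1777 → 5332 → 2666 → 1333 → 4000 → 2000 → 1000 → 500 → 250 → 125 → 376 → 188 → 94 → 47 → 142 → 71 → 214 → 107 → 322 → 161 → 484 → 242 → 121 → 364 → 182 → 91 → 274 → 137 → 412 → 206 → 103 → 310 → 155 → 466 → 233 → 700 → 350 → 175 → 526 → 263 → 790 → 395 → 1186 → 593 → 1780 → 890 → 445 → 1336 → 668 → 334 → 167 → 502 → 251 → 754 → 377 → 1132 → 566 → 283 → 850 → 425 → 1276 → 638 → 319 → 958 → 479 → 1438 → 719 → 2158 → 1079 → 3238 → 1619 → 4858 → 2429 → 7288 → 3644 → 1822 → 911 → 2734 → 1367 → 4102 → 2051 → 6154 → 3077 → 9232 → 4616 → 2308 → 1154 → 577 → 1732 → 866 → 433 → 1300 → 650 → 325 → 976 → 488 → 244 → 122 → 61 → 184 → 92 → 46 → 23 → 70 → 35 → 106 → 53 → 160 → 80 → 40 → 20 → 10 → 5 → 16 → 8 → 4 → 2 → 1
Total steps = 131

131 steps


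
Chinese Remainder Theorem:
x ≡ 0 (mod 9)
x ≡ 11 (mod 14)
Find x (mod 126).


M = 9*14 = 126
M1 = M/9 = 14, M2 = M/14 = 9
M1^(-1) mod 9 = 2, M2^(-1) mod 14 = 11
x = 0*14*2 + 11*9*11 = 1089
1089 mod 126 = 81
Check: 81 mod 9 = 0 ✓, 81 mod 14 = 11 ✓

x ≡ 81 (mod 126)


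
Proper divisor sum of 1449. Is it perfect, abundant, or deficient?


Proper divisors: 1, 3, 7, 9, 21, 23, 63, 69, 161, 207, 483
Sum = 1 + 3 + 7 + 9 + 21 + 23 + 63 + 69 + 161 + 207 + 483 = 1047
1047 < 1449 → deficient

s(1449) = 1047 (deficient)


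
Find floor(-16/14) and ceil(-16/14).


-16/14 = -1.1429
floor = -2
ceil = -1

floor = -2, ceil = -1


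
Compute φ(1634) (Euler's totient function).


1634 = 2 × 19 × 43
Prime factors: 2, 19, 43
φ(1634) = 1634 × (1-1/2) × (1-1/19) × (1-1/43)
= 1634 × 1/2 × 18/19 × 42/43 = 756

φ(1634) = 756


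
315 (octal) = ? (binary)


315 (base 8) = 205 (decimal)
205 (decimal) = 11001101 (base 2)


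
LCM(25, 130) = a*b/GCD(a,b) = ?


GCD(25, 130) = 5
LCM = 25*130/5 = 3250/5 = 650

LCM = 650


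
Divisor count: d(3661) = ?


3661 = 7^1 × 523^1
d(3661) = (1+1) × (1+1) = 4

4 divisors


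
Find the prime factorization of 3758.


3758 / 2 = 1879
1879 / 1879 = 1
3758 = 2 × 1879


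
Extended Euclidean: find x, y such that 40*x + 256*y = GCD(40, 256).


Tabular extended Euclidean (each row: r = 40*s + 256*t):
r=40, s=1, t=0
r=256, s=0, t=1
q=0: r=40, s=1, t=0   [40*(1) + 256*(0) = 40]
q=6: r=16, s=-6, t=1   [40*(-6) + 256*(1) = 16]
q=2: r=8, s=13, t=-2   [40*(13) + 256*(-2) = 8]
q=2: r=0, s=-32, t=5   [40*(-32) + 256*(5) = 0]
GCD = 8; from the row with r=8: x=13, y=-2
Check: 40*(13) + 256*(-2) = 520 - 512 = 8

GCD = 8, x = 13, y = -2


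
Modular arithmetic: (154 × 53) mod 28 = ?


154 × 53 = 8162
8162 mod 28 = 14


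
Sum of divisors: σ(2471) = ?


Divisors of 2471: 1, 7, 353, 2471
Sum = 1 + 7 + 353 + 2471 = 2832

σ(2471) = 2832


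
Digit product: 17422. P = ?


1 × 7 × 4 × 2 × 2 = 112


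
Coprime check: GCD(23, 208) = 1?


Euclidean algorithm:
208 = 9 * 23 + 1
23 = 23 * 1 + 0
GCD(23, 208) = 1

Yes, coprime (GCD = 1)


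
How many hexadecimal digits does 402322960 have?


402322960 in base 16 = 17FAF610
Number of digits = 8

8 digits (base 16)


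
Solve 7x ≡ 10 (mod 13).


GCD(7, 13) = 1, unique solution
a^(-1) mod 13 = 2
x = 2 * 10 mod 13 = 7

x ≡ 7 (mod 13)


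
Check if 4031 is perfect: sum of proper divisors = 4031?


Proper divisors of 4031: 1, 29, 139
Sum = 1 + 29 + 139 = 169

No, 4031 is not perfect (169 ≠ 4031)


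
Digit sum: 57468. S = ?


5 + 7 + 4 + 6 + 8 = 30


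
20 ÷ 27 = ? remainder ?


20 = 27 * 0 + 20
Check: 0 + 20 = 20

q = 0, r = 20


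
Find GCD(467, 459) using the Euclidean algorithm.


467 = 1 * 459 + 8
459 = 57 * 8 + 3
8 = 2 * 3 + 2
3 = 1 * 2 + 1
2 = 2 * 1 + 0
GCD = 1


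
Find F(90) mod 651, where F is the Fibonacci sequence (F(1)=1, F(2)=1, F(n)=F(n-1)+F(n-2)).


F(k) mod 651 for k=1..90:
1, 1, 2, 3, 5, 8, 13, 21, 34, 55, 89, 144, 233, 377, 610, 336, 295, 631, 275, 255, 530, 134, 13, 147, 160, 307, 467, 123, 590, 62, 1, 63, 64, 127, 191, 318, 509, 176, 34, 210, 244, 454, 47, 501, 548, 398, 295, 42, 337, 379, 65, 444, 509, 302, 160, 462, 622, 433, 404, 186, 590, 125, 64, 189, 253, 442, 44, 486, 530, 365, 244, 609, 202, 160, 362, 522, 233, 104, 337, 441, 127, 568, 44, 612, 5, 617, 622, 588, 559, 496
F(90) mod 651 = 496


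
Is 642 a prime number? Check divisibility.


642 / 2 = 321 (exact division)
642 is NOT prime.

No, 642 is not prime


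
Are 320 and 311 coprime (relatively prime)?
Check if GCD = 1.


Euclidean algorithm:
320 = 1 * 311 + 9
311 = 34 * 9 + 5
9 = 1 * 5 + 4
5 = 1 * 4 + 1
4 = 4 * 1 + 0
GCD(320, 311) = 1

Yes, coprime (GCD = 1)


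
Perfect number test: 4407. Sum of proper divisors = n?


Proper divisors of 4407: 1, 3, 13, 39, 113, 339, 1469
Sum = 1 + 3 + 13 + 39 + 113 + 339 + 1469 = 1977

No, 4407 is not perfect (1977 ≠ 4407)


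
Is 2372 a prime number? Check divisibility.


2372 / 2 = 1186 (exact division)
2372 is NOT prime.

No, 2372 is not prime


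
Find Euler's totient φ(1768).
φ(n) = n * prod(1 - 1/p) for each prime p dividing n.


1768 = 2^3 × 13 × 17
Prime factors: 2, 13, 17
φ(1768) = 1768 × (1-1/2) × (1-1/13) × (1-1/17)
= 1768 × 1/2 × 12/13 × 16/17 = 768

φ(1768) = 768


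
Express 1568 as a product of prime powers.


1568 / 2 = 784
784 / 2 = 392
392 / 2 = 196
196 / 2 = 98
98 / 2 = 49
49 / 7 = 7
7 / 7 = 1
1568 = 2^5 × 7^2


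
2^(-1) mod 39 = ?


Use the extended Euclidean algorithm on (39, 2); each row r = 39*s + 2*t:
r=39, s=1, t=0
r=2, s=0, t=1
q=19: r=1, s=1, t=-19   [39*(1) + 2*(-19) = 1]
q=2: r=0, s=-2, t=39   [39*(-2) + 2*(39) = 0]
GCD = 1 with t = -19, so 2*(-19) ≡ 1 (mod 39)
Inverse = -19 mod 39 = 20
Check: 2 * 20 = 40 ≡ 1 (mod 39)

2^(-1) ≡ 20 (mod 39)


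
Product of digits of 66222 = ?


6 × 6 × 2 × 2 × 2 = 288


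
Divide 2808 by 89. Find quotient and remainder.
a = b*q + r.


2808 = 89 * 31 + 49
Check: 2759 + 49 = 2808

q = 31, r = 49


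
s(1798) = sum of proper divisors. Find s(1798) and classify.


Proper divisors: 1, 2, 29, 31, 58, 62, 899
Sum = 1 + 2 + 29 + 31 + 58 + 62 + 899 = 1082
1082 < 1798 → deficient

s(1798) = 1082 (deficient)


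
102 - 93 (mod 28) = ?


102 - 93 = 9
9 mod 28 = 9


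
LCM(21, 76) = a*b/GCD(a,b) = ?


GCD(21, 76) = 1
LCM = 21*76/1 = 1596/1 = 1596

LCM = 1596


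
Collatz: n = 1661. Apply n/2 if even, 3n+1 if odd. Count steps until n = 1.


1661 → 4984 → 2492 → 1246 → 623 → 1870 → 935 → 2806 → 1403 → 4210 → 2105 → 6316 → 3158 → 1579 → 4738 → 2369 → 7108 → 3554 → 1777 → 5332 → 2666 → 1333 → 4000 → 2000 → 1000 → 500 → 250 → 125 → 376 → 188 → 94 → 47 → 142 → 71 → 214 → 107 → 322 → 161 → 484 → 242 → 121 → 364 → 182 → 91 → 274 → 137 → 412 → 206 → 103 → 310 → 155 → 466 → 233 → 700 → 350 → 175 → 526 → 263 → 790 → 395 → 1186 → 593 → 1780 → 890 → 445 → 1336 → 668 → 334 → 167 → 502 → 251 → 754 → 377 → 1132 → 566 → 283 → 850 → 425 → 1276 → 638 → 319 → 958 → 479 → 1438 → 719 → 2158 → 1079 → 3238 → 1619 → 4858 → 2429 → 7288 → 3644 → 1822 → 911 → 2734 → 1367 → 4102 → 2051 → 6154 → 3077 → 9232 → 4616 → 2308 → 1154 → 577 → 1732 → 866 → 433 → 1300 → 650 → 325 → 976 → 488 → 244 → 122 → 61 → 184 → 92 → 46 → 23 → 70 → 35 → 106 → 53 → 160 → 80 → 40 → 20 → 10 → 5 → 16 → 8 → 4 → 2 → 1
Total steps = 135

135 steps
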